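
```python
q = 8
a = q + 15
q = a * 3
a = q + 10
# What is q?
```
Trace:
  q=8
  q=8, a=23
  q=69, a=23
  q=69, a=79

Final answer: 69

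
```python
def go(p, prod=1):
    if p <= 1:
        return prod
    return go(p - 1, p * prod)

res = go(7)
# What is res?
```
Call trace:
go(p=7, prod=1)
  go(p=6, prod=7)
    go(p=5, prod=42)
      go(p=4, prod=210)
        go(p=3, prod=840)
          go(p=2, prod=2520)
            go(p=1, prod=5040)
            -> return 5040
          -> return 5040
        -> return 5040
      -> return 5040
    -> return 5040
  -> return 5040
-> return 5040

Final answer: 5040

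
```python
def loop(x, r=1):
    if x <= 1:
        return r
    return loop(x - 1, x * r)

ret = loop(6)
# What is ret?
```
Call trace:
loop(x=6, r=1)
  loop(x=5, r=6)
    loop(x=4, r=30)
      loop(x=3, r=120)
        loop(x=2, r=360)
          loop(x=1, r=720)
          -> return 720
        -> return 720
      -> return 720
    -> return 720
  -> return 720
-> return 720

Final answer: 720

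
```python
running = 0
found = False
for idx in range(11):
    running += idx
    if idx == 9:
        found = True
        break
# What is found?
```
Trace:
  running=0
  running=0, found=False
  running=0, found=False, idx=0
  running=1, found=False, idx=1
  running=3, found=False, idx=2
  running=6, found=False, idx=3
  running=10, found=False, idx=4
  running=15, found=False, idx=5
  running=21, found=False, idx=6
  running=28, found=False, idx=7
  running=36, found=False, idx=8
  running=45, found=True, idx=9

Final answer: True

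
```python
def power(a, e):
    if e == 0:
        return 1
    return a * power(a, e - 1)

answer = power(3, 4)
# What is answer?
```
Call trace:
power(a=3, e=4)
  power(a=3, e=3)
    power(a=3, e=2)
      power(a=3, e=1)
        power(a=3, e=0)
        -> return 1
      -> return 3
    -> return 9
  -> return 27
-> return 81

Final answer: 81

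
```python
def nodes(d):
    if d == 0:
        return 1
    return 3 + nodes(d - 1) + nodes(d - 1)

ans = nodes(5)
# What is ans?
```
Call trace (a repeated sub-call is expanded the first time; later identical calls just restate its return value):
nodes(d=5)
  nodes(d=4)
    nodes(d=3)
      nodes(d=2)
        nodes(d=1)
          nodes(d=0)
          -> return 1
          nodes(d=0)
          -> return 1
        -> return 5
        nodes(d=1) -> return 5  (same call as traced above)
      -> return 13
      nodes(d=2) -> return 13  (same call as traced above)
    -> return 29
    nodes(d=3) -> return 29  (same call as traced above)
  -> return 61
  nodes(d=4) -> return 61  (same call as traced above)
-> return 125

Final answer: 125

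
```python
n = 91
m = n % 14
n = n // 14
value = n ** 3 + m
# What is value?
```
Trace:
  n=91
  n=91, m=7
  n=6, m=7
  n=6, m=7, value=223

Final answer: 223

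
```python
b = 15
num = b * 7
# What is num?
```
Trace:
  b=15
  b=15, num=105

Final answer: 105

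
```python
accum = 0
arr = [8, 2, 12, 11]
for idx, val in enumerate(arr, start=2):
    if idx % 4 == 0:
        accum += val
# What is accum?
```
Trace:
  accum=0
  accum=0, idx=2, val=8
  accum=0, idx=3, val=2
  accum=12, idx=4, val=12
  accum=12, idx=5, val=11

Final answer: 12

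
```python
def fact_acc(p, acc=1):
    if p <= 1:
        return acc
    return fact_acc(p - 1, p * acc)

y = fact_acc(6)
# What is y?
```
Call trace:
fact_acc(p=6, acc=1)
  fact_acc(p=5, acc=6)
    fact_acc(p=4, acc=30)
      fact_acc(p=3, acc=120)
        fact_acc(p=2, acc=360)
          fact_acc(p=1, acc=720)
          -> return 720
        -> return 720
      -> return 720
    -> return 720
  -> return 720
-> return 720

Final answer: 720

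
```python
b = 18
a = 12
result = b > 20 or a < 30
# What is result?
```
Trace:
  b=18
  b=18, a=12
  b=18, a=12, result=True

Final answer: True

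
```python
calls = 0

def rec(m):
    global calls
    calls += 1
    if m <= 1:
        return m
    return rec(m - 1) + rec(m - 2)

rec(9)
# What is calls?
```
Call trace (a repeated sub-call is expanded the first time; later identical calls just restate its return value):
rec(m=9)
  rec(m=8)
    rec(m=7)
      rec(m=6)
        rec(m=5)
          rec(m=4)
            rec(m=3)
              rec(m=2)
                rec(m=1)
                -> return 1
                rec(m=0)
                -> return 0
              -> return 1
              rec(m=1)
              -> return 1
            -> return 2
            rec(m=2) -> return 1  (same call as traced above)
          -> return 3
          rec(m=3) -> return 2  (same call as traced above)
        -> return 5
        rec(m=4) -> return 3  (same call as traced above)
      -> return 8
      rec(m=5) -> return 5  (same call as traced above)
    -> return 13
    rec(m=6) -> return 8  (same call as traced above)
  -> return 21
  rec(m=7) -> return 13  (same call as traced above)
-> return 34

calls is incremented once per call, so count the calls in each subtree. Let C(m) = number of calls made by rec(m).
C(0) = C(1) = 1 (base case, no recursion); C(m) = 1 + C(m - 1) + C(m - 2) otherwise.
C(2) = 1 + C(1) + C(0) = 1 + 1 + 1 = 3
C(3) = 1 + C(2) + C(1) = 1 + 3 + 1 = 5
C(4) = 1 + C(3) + C(2) = 1 + 5 + 3 = 9
C(5) = 1 + C(4) + C(3) = 1 + 9 + 5 = 15
C(6) = 1 + C(5) + C(4) = 1 + 15 + 9 = 25
C(7) = 1 + C(6) + C(5) = 1 + 25 + 15 = 41
C(8) = 1 + C(7) + C(6) = 1 + 41 + 25 = 67
C(9) = 1 + C(8) + C(7) = 1 + 67 + 41 = 109
calls = C(9) = 109

Final answer: 109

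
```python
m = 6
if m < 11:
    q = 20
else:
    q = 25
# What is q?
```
Trace:
  m=6
  m=6, q=20

Final answer: 20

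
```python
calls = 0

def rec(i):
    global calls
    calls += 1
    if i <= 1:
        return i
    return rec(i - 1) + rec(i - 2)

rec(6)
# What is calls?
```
Call trace (a repeated sub-call is expanded the first time; later identical calls just restate its return value):
rec(i=6)
  rec(i=5)
    rec(i=4)
      rec(i=3)
        rec(i=2)
          rec(i=1)
          -> return 1
          rec(i=0)
          -> return 0
        -> return 1
        rec(i=1)
        -> return 1
      -> return 2
      rec(i=2) -> return 1  (same call as traced above)
    -> return 3
    rec(i=3) -> return 2  (same call as traced above)
  -> return 5
  rec(i=4) -> return 3  (same call as traced above)
-> return 8

calls is incremented once per call, so count the calls in each subtree. Let C(i) = number of calls made by rec(i).
C(0) = C(1) = 1 (base case, no recursion); C(i) = 1 + C(i - 1) + C(i - 2) otherwise.
C(2) = 1 + C(1) + C(0) = 1 + 1 + 1 = 3
C(3) = 1 + C(2) + C(1) = 1 + 3 + 1 = 5
C(4) = 1 + C(3) + C(2) = 1 + 5 + 3 = 9
C(5) = 1 + C(4) + C(3) = 1 + 9 + 5 = 15
C(6) = 1 + C(5) + C(4) = 1 + 15 + 9 = 25
calls = C(6) = 25

Final answer: 25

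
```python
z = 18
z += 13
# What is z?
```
Trace:
  z=18
  z=31

Final answer: 31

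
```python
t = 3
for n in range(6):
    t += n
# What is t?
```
Trace:
  t=3
  t=3, n=0
  t=4, n=1
  t=6, n=2
  t=9, n=3
  t=13, n=4
  t=18, n=5

Final answer: 18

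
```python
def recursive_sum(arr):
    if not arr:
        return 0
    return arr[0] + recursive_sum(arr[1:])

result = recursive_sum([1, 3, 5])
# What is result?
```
Call trace:
recursive_sum(arr=[1, 3, 5])
  recursive_sum(arr=[3, 5])
    recursive_sum(arr=[5])
      recursive_sum(arr=[])
      -> return 0
    -> return 5
  -> return 8
-> return 9

Final answer: 9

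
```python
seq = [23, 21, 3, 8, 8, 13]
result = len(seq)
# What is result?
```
Trace:
  seq=[23, 21, 3, 8, 8, 13]
  seq=[23, 21, 3, 8, 8, 13], result=6

Final answer: 6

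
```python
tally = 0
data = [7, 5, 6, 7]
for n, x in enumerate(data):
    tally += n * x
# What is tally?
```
Trace:
  tally=0
  tally=0, n=0, x=7
  tally=5, n=1, x=5
  tally=17, n=2, x=6
  tally=38, n=3, x=7

Final answer: 38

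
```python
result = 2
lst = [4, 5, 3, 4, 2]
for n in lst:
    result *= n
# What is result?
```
Trace:
  result=2
  result=8, n=4
  result=40, n=5
  result=120, n=3
  result=480, n=4
  result=960, n=2

Final answer: 960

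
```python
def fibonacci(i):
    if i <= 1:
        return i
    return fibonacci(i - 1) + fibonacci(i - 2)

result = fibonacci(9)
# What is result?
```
Call trace (a repeated sub-call is expanded the first time; later identical calls just restate its return value):
fibonacci(i=9)
  fibonacci(i=8)
    fibonacci(i=7)
      fibonacci(i=6)
        fibonacci(i=5)
          fibonacci(i=4)
            fibonacci(i=3)
              fibonacci(i=2)
                fibonacci(i=1)
                -> return 1
                fibonacci(i=0)
                -> return 0
              -> return 1
              fibonacci(i=1)
              -> return 1
            -> return 2
            fibonacci(i=2) -> return 1  (same call as traced above)
          -> return 3
          fibonacci(i=3) -> return 2  (same call as traced above)
        -> return 5
        fibonacci(i=4) -> return 3  (same call as traced above)
      -> return 8
      fibonacci(i=5) -> return 5  (same call as traced above)
    -> return 13
    fibonacci(i=6) -> return 8  (same call as traced above)
  -> return 21
  fibonacci(i=7) -> return 13  (same call as traced above)
-> return 34

Final answer: 34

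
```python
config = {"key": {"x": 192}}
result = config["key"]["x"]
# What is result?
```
Trace:
  config={'key': {'x': 192}}
  config={'key': {'x': 192}}, result=192

Final answer: 192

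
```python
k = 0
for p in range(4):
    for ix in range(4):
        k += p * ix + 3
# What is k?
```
Trace:
  k=0
  k=3, p=0, ix=0
  k=6, p=0, ix=1
  k=9, p=0, ix=2
  k=12, p=0, ix=3
  k=15, p=1, ix=0
  k=19, p=1, ix=1
  k=24, p=1, ix=2
  k=30, p=1, ix=3
  k=33, p=2, ix=0
  k=38, p=2, ix=1
  k=45, p=2, ix=2
  k=54, p=2, ix=3
  k=57, p=3, ix=0
  k=63, p=3, ix=1
  k=72, p=3, ix=2
  k=84, p=3, ix=3

Final answer: 84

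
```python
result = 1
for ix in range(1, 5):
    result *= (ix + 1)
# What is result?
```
Trace:
  result=1
  result=2, ix=1
  result=6, ix=2
  result=24, ix=3
  result=120, ix=4

Final answer: 120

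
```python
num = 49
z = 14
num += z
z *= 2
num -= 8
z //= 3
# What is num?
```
Trace:
  num=49
  num=49, z=14
  num=63, z=14
  num=63, z=28
  num=55, z=28
  num=55, z=9

Final answer: 55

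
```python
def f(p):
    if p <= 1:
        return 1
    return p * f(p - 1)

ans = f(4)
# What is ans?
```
Call trace:
f(p=4)
  f(p=3)
    f(p=2)
      f(p=1)
      -> return 1
    -> return 2
  -> return 6
-> return 24

Final answer: 24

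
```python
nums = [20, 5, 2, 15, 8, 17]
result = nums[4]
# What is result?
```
Trace:
  nums=[20, 5, 2, 15, 8, 17]
  nums=[20, 5, 2, 15, 8, 17], result=8

Final answer: 8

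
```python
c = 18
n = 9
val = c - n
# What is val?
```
Trace:
  c=18
  c=18, n=9
  c=18, n=9, val=9

Final answer: 9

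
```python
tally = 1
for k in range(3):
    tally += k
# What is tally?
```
Trace:
  tally=1
  tally=1, k=0
  tally=2, k=1
  tally=4, k=2

Final answer: 4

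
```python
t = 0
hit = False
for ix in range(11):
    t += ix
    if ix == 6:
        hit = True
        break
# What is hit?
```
Trace:
  t=0
  t=0, hit=False
  t=0, hit=False, ix=0
  t=1, hit=False, ix=1
  t=3, hit=False, ix=2
  t=6, hit=False, ix=3
  t=10, hit=False, ix=4
  t=15, hit=False, ix=5
  t=21, hit=True, ix=6

Final answer: True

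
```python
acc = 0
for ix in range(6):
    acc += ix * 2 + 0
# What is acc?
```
Trace:
  acc=0
  acc=0, ix=0
  acc=2, ix=1
  acc=6, ix=2
  acc=12, ix=3
  acc=20, ix=4
  acc=30, ix=5

Final answer: 30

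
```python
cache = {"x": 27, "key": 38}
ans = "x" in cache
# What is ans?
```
Trace:
  cache={'x': 27, 'key': 38}
  cache={'x': 27, 'key': 38}, ans=True

Final answer: True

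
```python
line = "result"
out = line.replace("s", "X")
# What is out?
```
Trace:
  line='result'
  line='result', out='reXult'

Final answer: 'reXult'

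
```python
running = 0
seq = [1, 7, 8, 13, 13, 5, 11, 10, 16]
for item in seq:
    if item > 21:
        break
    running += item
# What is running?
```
Trace:
  running=0
  running=1, item=1
  running=8, item=7
  running=16, item=8
  running=29, item=13
  running=42, item=13
  running=47, item=5
  running=58, item=11
  running=68, item=10
  running=84, item=16

Final answer: 84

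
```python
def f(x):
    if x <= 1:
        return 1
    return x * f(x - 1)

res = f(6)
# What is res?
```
Call trace:
f(x=6)
  f(x=5)
    f(x=4)
      f(x=3)
        f(x=2)
          f(x=1)
          -> return 1
        -> return 2
      -> return 6
    -> return 24
  -> return 120
-> return 720

Final answer: 720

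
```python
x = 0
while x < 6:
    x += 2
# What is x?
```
Trace:
  x=0
  x=2
  x=4
  x=6

Final answer: 6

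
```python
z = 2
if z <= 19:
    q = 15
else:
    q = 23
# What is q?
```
Trace:
  z=2
  z=2, q=15

Final answer: 15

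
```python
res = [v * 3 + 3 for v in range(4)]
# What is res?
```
Trace:
  v=0
  v=1
  v=2
  v=3
  res=[3, 6, 9, 12]

Final answer: [3, 6, 9, 12]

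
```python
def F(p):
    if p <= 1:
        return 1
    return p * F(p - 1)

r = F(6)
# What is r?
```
Call trace:
F(p=6)
  F(p=5)
    F(p=4)
      F(p=3)
        F(p=2)
          F(p=1)
          -> return 1
        -> return 2
      -> return 6
    -> return 24
  -> return 120
-> return 720

Final answer: 720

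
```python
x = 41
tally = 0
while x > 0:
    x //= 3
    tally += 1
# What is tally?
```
Trace:
  x=41
  x=41, tally=0
  x=13, tally=1
  x=4, tally=2
  x=1, tally=3
  x=0, tally=4

Final answer: 4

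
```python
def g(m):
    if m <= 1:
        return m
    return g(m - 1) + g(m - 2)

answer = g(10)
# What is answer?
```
Call trace (a repeated sub-call is expanded the first time; later identical calls just restate its return value):
g(m=10)
  g(m=9)
    g(m=8)
      g(m=7)
        g(m=6)
          g(m=5)
            g(m=4)
              g(m=3)
                g(m=2)
                  g(m=1)
                  -> return 1
                  g(m=0)
                  -> return 0
                -> return 1
                g(m=1)
                -> return 1
              -> return 2
              g(m=2) -> return 1  (same call as traced above)
            -> return 3
            g(m=3) -> return 2  (same call as traced above)
          -> return 5
          g(m=4) -> return 3  (same call as traced above)
        -> return 8
        g(m=5) -> return 5  (same call as traced above)
      -> return 13
      g(m=6) -> return 8  (same call as traced above)
    -> return 21
    g(m=7) -> return 13  (same call as traced above)
  -> return 34
  g(m=8) -> return 21  (same call as traced above)
-> return 55

Final answer: 55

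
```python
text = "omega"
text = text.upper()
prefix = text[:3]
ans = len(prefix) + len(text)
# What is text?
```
Trace:
  text='omega'
  text='OMEGA'
  text='OMEGA', prefix='OME'
  text='OMEGA', prefix='OME', ans=8

Final answer: 'OMEGA'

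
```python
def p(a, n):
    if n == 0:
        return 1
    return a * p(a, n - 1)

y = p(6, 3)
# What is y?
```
Call trace:
p(a=6, n=3)
  p(a=6, n=2)
    p(a=6, n=1)
      p(a=6, n=0)
      -> return 1
    -> return 6
  -> return 36
-> return 216

Final answer: 216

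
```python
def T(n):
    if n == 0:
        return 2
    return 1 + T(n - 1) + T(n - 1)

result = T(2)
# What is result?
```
Call trace (a repeated sub-call is expanded the first time; later identical calls just restate its return value):
T(n=2)
  T(n=1)
    T(n=0)
    -> return 2
    T(n=0)
    -> return 2
  -> return 5
  T(n=1) -> return 5  (same call as traced above)
-> return 11

Final answer: 11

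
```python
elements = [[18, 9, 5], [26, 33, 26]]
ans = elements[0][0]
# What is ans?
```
Trace:
  elements=[[18, 9, 5], [26, 33, 26]]
  elements=[[18, 9, 5], [26, 33, 26]], ans=18

Final answer: 18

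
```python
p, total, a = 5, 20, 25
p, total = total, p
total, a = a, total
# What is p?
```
Trace:
  p=5, total=20, a=25
  p=20, total=5, a=25
  p=20, total=25, a=5

Final answer: 20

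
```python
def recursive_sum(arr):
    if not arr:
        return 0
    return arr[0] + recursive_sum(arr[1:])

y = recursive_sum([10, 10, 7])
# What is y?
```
Call trace:
recursive_sum(arr=[10, 10, 7])
  recursive_sum(arr=[10, 7])
    recursive_sum(arr=[7])
      recursive_sum(arr=[])
      -> return 0
    -> return 7
  -> return 17
-> return 27

Final answer: 27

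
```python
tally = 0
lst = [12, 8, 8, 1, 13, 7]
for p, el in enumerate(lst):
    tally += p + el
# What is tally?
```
Trace:
  tally=0
  tally=12, p=0, el=12
  tally=21, p=1, el=8
  tally=31, p=2, el=8
  tally=35, p=3, el=1
  tally=52, p=4, el=13
  tally=64, p=5, el=7

Final answer: 64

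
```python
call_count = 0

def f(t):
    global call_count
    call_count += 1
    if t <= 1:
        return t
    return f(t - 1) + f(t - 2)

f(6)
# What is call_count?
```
Call trace (a repeated sub-call is expanded the first time; later identical calls just restate its return value):
f(t=6)
  f(t=5)
    f(t=4)
      f(t=3)
        f(t=2)
          f(t=1)
          -> return 1
          f(t=0)
          -> return 0
        -> return 1
        f(t=1)
        -> return 1
      -> return 2
      f(t=2) -> return 1  (same call as traced above)
    -> return 3
    f(t=3) -> return 2  (same call as traced above)
  -> return 5
  f(t=4) -> return 3  (same call as traced above)
-> return 8

call_count is incremented once per call, so count the calls in each subtree. Let C(t) = number of calls made by f(t).
C(0) = C(1) = 1 (base case, no recursion); C(t) = 1 + C(t - 1) + C(t - 2) otherwise.
C(2) = 1 + C(1) + C(0) = 1 + 1 + 1 = 3
C(3) = 1 + C(2) + C(1) = 1 + 3 + 1 = 5
C(4) = 1 + C(3) + C(2) = 1 + 5 + 3 = 9
C(5) = 1 + C(4) + C(3) = 1 + 9 + 5 = 15
C(6) = 1 + C(5) + C(4) = 1 + 15 + 9 = 25
call_count = C(6) = 25

Final answer: 25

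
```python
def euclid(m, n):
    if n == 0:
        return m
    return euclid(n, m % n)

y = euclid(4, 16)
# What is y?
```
Call trace:
euclid(m=4, n=16)
  euclid(m=16, n=4)
    euclid(m=4, n=0)
    -> return 4
  -> return 4
-> return 4

Final answer: 4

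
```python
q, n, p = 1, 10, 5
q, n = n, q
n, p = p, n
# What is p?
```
Trace:
  q=1, n=10, p=5
  q=10, n=1, p=5
  q=10, n=5, p=1

Final answer: 1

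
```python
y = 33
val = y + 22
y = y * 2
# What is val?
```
Trace:
  y=33
  y=33, val=55
  y=66, val=55

Final answer: 55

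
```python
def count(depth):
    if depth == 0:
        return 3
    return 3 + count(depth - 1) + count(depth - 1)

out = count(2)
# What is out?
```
Call trace (a repeated sub-call is expanded the first time; later identical calls just restate its return value):
count(depth=2)
  count(depth=1)
    count(depth=0)
    -> return 3
    count(depth=0)
    -> return 3
  -> return 9
  count(depth=1) -> return 9  (same call as traced above)
-> return 21

Final answer: 21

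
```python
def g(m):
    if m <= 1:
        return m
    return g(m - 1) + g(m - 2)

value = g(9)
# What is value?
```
Call trace (a repeated sub-call is expanded the first time; later identical calls just restate its return value):
g(m=9)
  g(m=8)
    g(m=7)
      g(m=6)
        g(m=5)
          g(m=4)
            g(m=3)
              g(m=2)
                g(m=1)
                -> return 1
                g(m=0)
                -> return 0
              -> return 1
              g(m=1)
              -> return 1
            -> return 2
            g(m=2) -> return 1  (same call as traced above)
          -> return 3
          g(m=3) -> return 2  (same call as traced above)
        -> return 5
        g(m=4) -> return 3  (same call as traced above)
      -> return 8
      g(m=5) -> return 5  (same call as traced above)
    -> return 13
    g(m=6) -> return 8  (same call as traced above)
  -> return 21
  g(m=7) -> return 13  (same call as traced above)
-> return 34

Final answer: 34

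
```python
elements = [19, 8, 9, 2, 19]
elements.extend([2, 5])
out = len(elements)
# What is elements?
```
Trace:
  elements=[19, 8, 9, 2, 19]
  elements=[19, 8, 9, 2, 19, 2, 5]
  elements=[19, 8, 9, 2, 19, 2, 5], out=7

Final answer: [19, 8, 9, 2, 19, 2, 5]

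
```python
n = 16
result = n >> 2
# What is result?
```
Trace:
  n=16
  n=16, result=4

Final answer: 4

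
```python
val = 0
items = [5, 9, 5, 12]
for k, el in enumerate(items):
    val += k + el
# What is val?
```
Trace:
  val=0
  val=5, k=0, el=5
  val=15, k=1, el=9
  val=22, k=2, el=5
  val=37, k=3, el=12

Final answer: 37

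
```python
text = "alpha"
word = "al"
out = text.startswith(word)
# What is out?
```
Trace:
  text='alpha'
  text='alpha', word='al'
  text='alpha', word='al', out=True

Final answer: True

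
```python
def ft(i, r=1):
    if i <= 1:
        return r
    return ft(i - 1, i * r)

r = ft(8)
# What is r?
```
Call trace:
ft(i=8, r=1)
  ft(i=7, r=8)
    ft(i=6, r=56)
      ft(i=5, r=336)
        ft(i=4, r=1680)
          ft(i=3, r=6720)
            ft(i=2, r=20160)
              ft(i=1, r=40320)
              -> return 40320
            -> return 40320
          -> return 40320
        -> return 40320
      -> return 40320
    -> return 40320
  -> return 40320
-> return 40320

Final answer: 40320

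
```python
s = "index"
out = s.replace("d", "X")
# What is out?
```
Trace:
  s='index'
  s='index', out='inXex'

Final answer: 'inXex'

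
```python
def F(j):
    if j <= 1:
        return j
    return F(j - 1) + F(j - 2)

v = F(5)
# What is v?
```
Call trace (a repeated sub-call is expanded the first time; later identical calls just restate its return value):
F(j=5)
  F(j=4)
    F(j=3)
      F(j=2)
        F(j=1)
        -> return 1
        F(j=0)
        -> return 0
      -> return 1
      F(j=1)
      -> return 1
    -> return 2
    F(j=2) -> return 1  (same call as traced above)
  -> return 3
  F(j=3) -> return 2  (same call as traced above)
-> return 5

Final answer: 5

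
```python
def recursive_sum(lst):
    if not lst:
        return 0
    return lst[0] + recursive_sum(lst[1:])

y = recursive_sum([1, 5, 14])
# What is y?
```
Call trace:
recursive_sum(lst=[1, 5, 14])
  recursive_sum(lst=[5, 14])
    recursive_sum(lst=[14])
      recursive_sum(lst=[])
      -> return 0
    -> return 14
  -> return 19
-> return 20

Final answer: 20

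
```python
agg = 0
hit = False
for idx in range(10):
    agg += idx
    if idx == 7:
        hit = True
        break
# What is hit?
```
Trace:
  agg=0
  agg=0, hit=False
  agg=0, hit=False, idx=0
  agg=1, hit=False, idx=1
  agg=3, hit=False, idx=2
  agg=6, hit=False, idx=3
  agg=10, hit=False, idx=4
  agg=15, hit=False, idx=5
  agg=21, hit=False, idx=6
  agg=28, hit=True, idx=7

Final answer: True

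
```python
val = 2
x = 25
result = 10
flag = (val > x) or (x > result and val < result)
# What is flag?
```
Trace:
  val=2
  val=2, x=25
  val=2, x=25, result=10
  val=2, x=25, result=10, flag=True

Final answer: True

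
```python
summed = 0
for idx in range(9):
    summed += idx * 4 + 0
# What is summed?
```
Trace:
  summed=0
  summed=0, idx=0
  summed=4, idx=1
  summed=12, idx=2
  summed=24, idx=3
  summed=40, idx=4
  summed=60, idx=5
  summed=84, idx=6
  summed=112, idx=7
  summed=144, idx=8

Final answer: 144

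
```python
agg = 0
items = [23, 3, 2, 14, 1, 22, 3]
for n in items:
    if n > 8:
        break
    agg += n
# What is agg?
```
Trace:
  agg=0
  agg=0, n=23

Final answer: 0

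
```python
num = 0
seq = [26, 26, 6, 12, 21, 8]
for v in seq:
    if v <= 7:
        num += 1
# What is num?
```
Trace:
  num=0
  num=0, v=26
  num=0, v=26
  num=1, v=6
  num=1, v=12
  num=1, v=21
  num=1, v=8

Final answer: 1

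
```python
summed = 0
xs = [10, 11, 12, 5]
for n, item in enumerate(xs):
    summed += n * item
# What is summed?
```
Trace:
  summed=0
  summed=0, n=0, item=10
  summed=11, n=1, item=11
  summed=35, n=2, item=12
  summed=50, n=3, item=5

Final answer: 50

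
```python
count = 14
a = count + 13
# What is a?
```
Trace:
  count=14
  count=14, a=27

Final answer: 27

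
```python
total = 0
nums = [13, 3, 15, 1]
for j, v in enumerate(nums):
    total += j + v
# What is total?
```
Trace:
  total=0
  total=13, j=0, v=13
  total=17, j=1, v=3
  total=34, j=2, v=15
  total=38, j=3, v=1

Final answer: 38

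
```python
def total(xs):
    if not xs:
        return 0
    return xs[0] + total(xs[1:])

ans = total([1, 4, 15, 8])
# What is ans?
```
Call trace:
total(xs=[1, 4, 15, 8])
  total(xs=[4, 15, 8])
    total(xs=[15, 8])
      total(xs=[8])
        total(xs=[])
        -> return 0
      -> return 8
    -> return 23
  -> return 27
-> return 28

Final answer: 28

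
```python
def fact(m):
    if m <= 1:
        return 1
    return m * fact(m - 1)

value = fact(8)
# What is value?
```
Call trace:
fact(m=8)
  fact(m=7)
    fact(m=6)
      fact(m=5)
        fact(m=4)
          fact(m=3)
            fact(m=2)
              fact(m=1)
              -> return 1
            -> return 2
          -> return 6
        -> return 24
      -> return 120
    -> return 720
  -> return 5040
-> return 40320

Final answer: 40320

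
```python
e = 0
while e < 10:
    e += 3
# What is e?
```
Trace:
  e=0
  e=3
  e=6
  e=9
  e=12

Final answer: 12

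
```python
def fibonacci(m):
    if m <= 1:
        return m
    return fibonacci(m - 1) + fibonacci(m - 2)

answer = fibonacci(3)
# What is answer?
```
Call trace:
fibonacci(m=3)
  fibonacci(m=2)
    fibonacci(m=1)
    -> return 1
    fibonacci(m=0)
    -> return 0
  -> return 1
  fibonacci(m=1)
  -> return 1
-> return 2

Final answer: 2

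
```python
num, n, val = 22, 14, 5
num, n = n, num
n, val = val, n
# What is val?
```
Trace:
  num=22, n=14, val=5
  num=14, n=22, val=5
  num=14, n=5, val=22

Final answer: 22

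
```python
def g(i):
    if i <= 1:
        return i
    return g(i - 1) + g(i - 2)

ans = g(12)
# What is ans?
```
Call trace (a repeated sub-call is expanded the first time; later identical calls just restate its return value):
g(i=12)
  g(i=11)
    g(i=10)
      g(i=9)
        g(i=8)
          g(i=7)
            g(i=6)
              g(i=5)
                g(i=4)
                  g(i=3)
                    g(i=2)
                      g(i=1)
                      -> return 1
                      g(i=0)
                      -> return 0
                    -> return 1
                    g(i=1)
                    -> return 1
                  -> return 2
                  g(i=2) -> return 1  (same call as traced above)
                -> return 3
                g(i=3) -> return 2  (same call as traced above)
              -> return 5
              g(i=4) -> return 3  (same call as traced above)
            -> return 8
            g(i=5) -> return 5  (same call as traced above)
          -> return 13
          g(i=6) -> return 8  (same call as traced above)
        -> return 21
        g(i=7) -> return 13  (same call as traced above)
      -> return 34
      g(i=8) -> return 21  (same call as traced above)
    -> return 55
    g(i=9) -> return 34  (same call as traced above)
  -> return 89
  g(i=10) -> return 55  (same call as traced above)
-> return 144

Final answer: 144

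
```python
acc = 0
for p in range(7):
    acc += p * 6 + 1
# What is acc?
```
Trace:
  acc=0
  acc=1, p=0
  acc=8, p=1
  acc=21, p=2
  acc=40, p=3
  acc=65, p=4
  acc=96, p=5
  acc=133, p=6

Final answer: 133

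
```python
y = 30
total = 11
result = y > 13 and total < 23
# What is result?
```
Trace:
  y=30
  y=30, total=11
  y=30, total=11, result=True

Final answer: True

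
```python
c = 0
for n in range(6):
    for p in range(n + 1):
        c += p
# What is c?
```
Trace:
  c=0
  c=0, n=0, p=0
  c=0, n=1, p=0
  c=1, n=1, p=1
  c=1, n=2, p=0
  c=2, n=2, p=1
  c=4, n=2, p=2
  c=4, n=3, p=0
  c=5, n=3, p=1
  c=7, n=3, p=2
  c=10, n=3, p=3
  c=10, n=4, p=0
  c=11, n=4, p=1
  c=13, n=4, p=2
  c=16, n=4, p=3
  c=20, n=4, p=4
  c=20, n=5, p=0
  c=21, n=5, p=1
  c=23, n=5, p=2
  c=26, n=5, p=3
  c=30, n=5, p=4
  c=35, n=5, p=5

Final answer: 35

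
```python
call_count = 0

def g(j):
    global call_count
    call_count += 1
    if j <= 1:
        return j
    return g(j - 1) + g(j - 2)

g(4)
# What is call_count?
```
Call trace (a repeated sub-call is expanded the first time; later identical calls just restate its return value):
g(j=4)
  g(j=3)
    g(j=2)
      g(j=1)
      -> return 1
      g(j=0)
      -> return 0
    -> return 1
    g(j=1)
    -> return 1
  -> return 2
  g(j=2) -> return 1  (same call as traced above)
-> return 3

call_count is incremented once per call, so count the calls in each subtree. Let C(j) = number of calls made by g(j).
C(0) = C(1) = 1 (base case, no recursion); C(j) = 1 + C(j - 1) + C(j - 2) otherwise.
C(2) = 1 + C(1) + C(0) = 1 + 1 + 1 = 3
C(3) = 1 + C(2) + C(1) = 1 + 3 + 1 = 5
C(4) = 1 + C(3) + C(2) = 1 + 5 + 3 = 9
call_count = C(4) = 9

Final answer: 9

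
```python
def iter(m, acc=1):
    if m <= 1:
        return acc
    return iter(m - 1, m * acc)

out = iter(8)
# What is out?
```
Call trace:
iter(m=8, acc=1)
  iter(m=7, acc=8)
    iter(m=6, acc=56)
      iter(m=5, acc=336)
        iter(m=4, acc=1680)
          iter(m=3, acc=6720)
            iter(m=2, acc=20160)
              iter(m=1, acc=40320)
              -> return 40320
            -> return 40320
          -> return 40320
        -> return 40320
      -> return 40320
    -> return 40320
  -> return 40320
-> return 40320

Final answer: 40320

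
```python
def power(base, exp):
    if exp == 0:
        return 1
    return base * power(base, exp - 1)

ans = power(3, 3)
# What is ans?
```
Call trace:
power(base=3, exp=3)
  power(base=3, exp=2)
    power(base=3, exp=1)
      power(base=3, exp=0)
      -> return 1
    -> return 3
  -> return 9
-> return 27

Final answer: 27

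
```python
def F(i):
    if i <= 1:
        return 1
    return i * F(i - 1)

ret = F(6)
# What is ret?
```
Call trace:
F(i=6)
  F(i=5)
    F(i=4)
      F(i=3)
        F(i=2)
          F(i=1)
          -> return 1
        -> return 2
      -> return 6
    -> return 24
  -> return 120
-> return 720

Final answer: 720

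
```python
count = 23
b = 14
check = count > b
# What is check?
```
Trace:
  count=23
  count=23, b=14
  count=23, b=14, check=True

Final answer: True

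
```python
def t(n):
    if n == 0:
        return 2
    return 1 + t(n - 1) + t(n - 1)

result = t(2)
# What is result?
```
Call trace (a repeated sub-call is expanded the first time; later identical calls just restate its return value):
t(n=2)
  t(n=1)
    t(n=0)
    -> return 2
    t(n=0)
    -> return 2
  -> return 5
  t(n=1) -> return 5  (same call as traced above)
-> return 11

Final answer: 11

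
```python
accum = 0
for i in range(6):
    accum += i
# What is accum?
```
Trace:
  accum=0
  accum=0, i=0
  accum=1, i=1
  accum=3, i=2
  accum=6, i=3
  accum=10, i=4
  accum=15, i=5

Final answer: 15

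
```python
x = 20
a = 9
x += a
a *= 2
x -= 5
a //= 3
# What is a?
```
Trace:
  x=20
  x=20, a=9
  x=29, a=9
  x=29, a=18
  x=24, a=18
  x=24, a=6

Final answer: 6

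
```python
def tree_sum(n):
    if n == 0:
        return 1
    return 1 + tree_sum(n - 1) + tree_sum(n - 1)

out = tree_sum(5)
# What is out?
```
Call trace (a repeated sub-call is expanded the first time; later identical calls just restate its return value):
tree_sum(n=5)
  tree_sum(n=4)
    tree_sum(n=3)
      tree_sum(n=2)
        tree_sum(n=1)
          tree_sum(n=0)
          -> return 1
          tree_sum(n=0)
          -> return 1
        -> return 3
        tree_sum(n=1) -> return 3  (same call as traced above)
      -> return 7
      tree_sum(n=2) -> return 7  (same call as traced above)
    -> return 15
    tree_sum(n=3) -> return 15  (same call as traced above)
  -> return 31
  tree_sum(n=4) -> return 31  (same call as traced above)
-> return 63

Final answer: 63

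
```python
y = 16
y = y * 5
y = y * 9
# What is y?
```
Trace:
  y=16
  y=80
  y=720

Final answer: 720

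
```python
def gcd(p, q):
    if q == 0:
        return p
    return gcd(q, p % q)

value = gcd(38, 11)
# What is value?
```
Call trace:
gcd(p=38, q=11)
  gcd(p=11, q=5)
    gcd(p=5, q=1)
      gcd(p=1, q=0)
      -> return 1
    -> return 1
  -> return 1
-> return 1

Final answer: 1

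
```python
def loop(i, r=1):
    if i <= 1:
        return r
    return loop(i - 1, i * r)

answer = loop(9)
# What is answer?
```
Call trace:
loop(i=9, r=1)
  loop(i=8, r=9)
    loop(i=7, r=72)
      loop(i=6, r=504)
        loop(i=5, r=3024)
          loop(i=4, r=15120)
            loop(i=3, r=60480)
              loop(i=2, r=181440)
                loop(i=1, r=362880)
                -> return 362880
              -> return 362880
            -> return 362880
          -> return 362880
        -> return 362880
      -> return 362880
    -> return 362880
  -> return 362880
-> return 362880

Final answer: 362880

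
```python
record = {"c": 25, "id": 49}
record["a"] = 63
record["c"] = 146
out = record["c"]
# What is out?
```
Trace:
  record={'c': 25, 'id': 49}
  record={'c': 25, 'id': 49, 'a': 63}
  record={'c': 146, 'id': 49, 'a': 63}
  record={'c': 146, 'id': 49, 'a': 63}, out=146

Final answer: 146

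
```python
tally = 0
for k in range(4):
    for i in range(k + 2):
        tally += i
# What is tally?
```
Trace:
  tally=0
  tally=0, k=0, i=0
  tally=1, k=0, i=1
  tally=1, k=1, i=0
  tally=2, k=1, i=1
  tally=4, k=1, i=2
  tally=4, k=2, i=0
  tally=5, k=2, i=1
  tally=7, k=2, i=2
  tally=10, k=2, i=3
  tally=10, k=3, i=0
  tally=11, k=3, i=1
  tally=13, k=3, i=2
  tally=16, k=3, i=3
  tally=20, k=3, i=4

Final answer: 20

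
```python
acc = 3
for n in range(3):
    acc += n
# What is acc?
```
Trace:
  acc=3
  acc=3, n=0
  acc=4, n=1
  acc=6, n=2

Final answer: 6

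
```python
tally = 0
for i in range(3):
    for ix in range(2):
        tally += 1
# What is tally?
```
Trace:
  tally=0
  tally=1, i=0, ix=0
  tally=2, i=0, ix=1
  tally=3, i=1, ix=0
  tally=4, i=1, ix=1
  tally=5, i=2, ix=0
  tally=6, i=2, ix=1

Final answer: 6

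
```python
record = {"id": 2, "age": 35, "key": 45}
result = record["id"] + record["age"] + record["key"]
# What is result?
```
Trace:
  record={'id': 2, 'age': 35, 'key': 45}
  record={'id': 2, 'age': 35, 'key': 45}, result=82

Final answer: 82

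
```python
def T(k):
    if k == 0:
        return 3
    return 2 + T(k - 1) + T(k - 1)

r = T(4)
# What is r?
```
Call trace (a repeated sub-call is expanded the first time; later identical calls just restate its return value):
T(k=4)
  T(k=3)
    T(k=2)
      T(k=1)
        T(k=0)
        -> return 3
        T(k=0)
        -> return 3
      -> return 8
      T(k=1) -> return 8  (same call as traced above)
    -> return 18
    T(k=2) -> return 18  (same call as traced above)
  -> return 38
  T(k=3) -> return 38  (same call as traced above)
-> return 78

Final answer: 78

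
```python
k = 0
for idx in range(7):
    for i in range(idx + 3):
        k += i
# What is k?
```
Trace:
  k=0
  k=0, idx=0, i=0
  k=1, idx=0, i=1
  k=3, idx=0, i=2
  k=3, idx=1, i=0
  k=4, idx=1, i=1
  k=6, idx=1, i=2
  k=9, idx=1, i=3
  k=9, idx=2, i=0
  k=10, idx=2, i=1
  k=12, idx=2, i=2
  k=15, idx=2, i=3
  k=19, idx=2, i=4
  k=19, idx=3, i=0
  k=20, idx=3, i=1
  k=22, idx=3, i=2
  k=25, idx=3, i=3
  k=29, idx=3, i=4
  k=34, idx=3, i=5
  k=34, idx=4, i=0
  k=35, idx=4, i=1
  k=37, idx=4, i=2
  k=40, idx=4, i=3
  k=44, idx=4, i=4
  k=49, idx=4, i=5
  k=55, idx=4, i=6
  k=55, idx=5, i=0
  k=56, idx=5, i=1
  k=58, idx=5, i=2
  k=61, idx=5, i=3
  k=65, idx=5, i=4
  k=70, idx=5, i=5
  k=76, idx=5, i=6
  k=83, idx=5, i=7
  k=83, idx=6, i=0
  k=84, idx=6, i=1
  k=86, idx=6, i=2
  k=89, idx=6, i=3
  k=93, idx=6, i=4
  k=98, idx=6, i=5
  k=104, idx=6, i=6
  k=111, idx=6, i=7
  k=119, idx=6, i=8

Final answer: 119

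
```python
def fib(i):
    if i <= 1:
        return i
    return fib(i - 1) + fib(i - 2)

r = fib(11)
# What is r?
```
Call trace (a repeated sub-call is expanded the first time; later identical calls just restate its return value):
fib(i=11)
  fib(i=10)
    fib(i=9)
      fib(i=8)
        fib(i=7)
          fib(i=6)
            fib(i=5)
              fib(i=4)
                fib(i=3)
                  fib(i=2)
                    fib(i=1)
                    -> return 1
                    fib(i=0)
                    -> return 0
                  -> return 1
                  fib(i=1)
                  -> return 1
                -> return 2
                fib(i=2) -> return 1  (same call as traced above)
              -> return 3
              fib(i=3) -> return 2  (same call as traced above)
            -> return 5
            fib(i=4) -> return 3  (same call as traced above)
          -> return 8
          fib(i=5) -> return 5  (same call as traced above)
        -> return 13
        fib(i=6) -> return 8  (same call as traced above)
      -> return 21
      fib(i=7) -> return 13  (same call as traced above)
    -> return 34
    fib(i=8) -> return 21  (same call as traced above)
  -> return 55
  fib(i=9) -> return 34  (same call as traced above)
-> return 89

Final answer: 89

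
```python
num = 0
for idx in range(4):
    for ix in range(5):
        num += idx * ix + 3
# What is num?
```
Trace:
  num=0
  num=3, idx=0, ix=0
  num=6, idx=0, ix=1
  num=9, idx=0, ix=2
  num=12, idx=0, ix=3
  num=15, idx=0, ix=4
  num=18, idx=1, ix=0
  num=22, idx=1, ix=1
  num=27, idx=1, ix=2
  num=33, idx=1, ix=3
  num=40, idx=1, ix=4
  num=43, idx=2, ix=0
  num=48, idx=2, ix=1
  num=55, idx=2, ix=2
  num=64, idx=2, ix=3
  num=75, idx=2, ix=4
  num=78, idx=3, ix=0
  num=84, idx=3, ix=1
  num=93, idx=3, ix=2
  num=105, idx=3, ix=3
  num=120, idx=3, ix=4

Final answer: 120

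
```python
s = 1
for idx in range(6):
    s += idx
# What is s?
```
Trace:
  s=1
  s=1, idx=0
  s=2, idx=1
  s=4, idx=2
  s=7, idx=3
  s=11, idx=4
  s=16, idx=5

Final answer: 16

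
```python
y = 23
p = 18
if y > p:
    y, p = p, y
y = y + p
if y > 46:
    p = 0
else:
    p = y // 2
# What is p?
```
Trace:
  y=23
  y=23, p=18
  y=18, p=23
  y=41, p=23
  y=41, p=20

Final answer: 20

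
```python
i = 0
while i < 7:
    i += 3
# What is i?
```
Trace:
  i=0
  i=3
  i=6
  i=9

Final answer: 9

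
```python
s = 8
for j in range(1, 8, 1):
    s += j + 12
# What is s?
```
Trace:
  s=8
  s=21, j=1
  s=35, j=2
  s=50, j=3
  s=66, j=4
  s=83, j=5
  s=101, j=6
  s=120, j=7

Final answer: 120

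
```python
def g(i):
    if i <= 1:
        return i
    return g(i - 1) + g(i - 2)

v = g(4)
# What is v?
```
Call trace (a repeated sub-call is expanded the first time; later identical calls just restate its return value):
g(i=4)
  g(i=3)
    g(i=2)
      g(i=1)
      -> return 1
      g(i=0)
      -> return 0
    -> return 1
    g(i=1)
    -> return 1
  -> return 2
  g(i=2) -> return 1  (same call as traced above)
-> return 3

Final answer: 3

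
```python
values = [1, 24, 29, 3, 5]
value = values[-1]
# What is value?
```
Trace:
  values=[1, 24, 29, 3, 5]
  values=[1, 24, 29, 3, 5], value=5

Final answer: 5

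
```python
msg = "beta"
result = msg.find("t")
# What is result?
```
Trace:
  msg='beta'
  msg='beta', result=2

Final answer: 2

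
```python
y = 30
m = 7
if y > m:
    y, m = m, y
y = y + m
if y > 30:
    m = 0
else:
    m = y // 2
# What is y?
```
Trace:
  y=30
  y=30, m=7
  y=7, m=30
  y=37, m=30
  y=37, m=0

Final answer: 37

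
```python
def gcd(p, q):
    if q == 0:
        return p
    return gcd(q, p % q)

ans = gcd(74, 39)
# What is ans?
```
Call trace:
gcd(p=74, q=39)
  gcd(p=39, q=35)
    gcd(p=35, q=4)
      gcd(p=4, q=3)
        gcd(p=3, q=1)
          gcd(p=1, q=0)
          -> return 1
        -> return 1
      -> return 1
    -> return 1
  -> return 1
-> return 1

Final answer: 1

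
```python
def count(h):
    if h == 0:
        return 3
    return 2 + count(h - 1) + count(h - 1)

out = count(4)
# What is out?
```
Call trace (a repeated sub-call is expanded the first time; later identical calls just restate its return value):
count(h=4)
  count(h=3)
    count(h=2)
      count(h=1)
        count(h=0)
        -> return 3
        count(h=0)
        -> return 3
      -> return 8
      count(h=1) -> return 8  (same call as traced above)
    -> return 18
    count(h=2) -> return 18  (same call as traced above)
  -> return 38
  count(h=3) -> return 38  (same call as traced above)
-> return 78

Final answer: 78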